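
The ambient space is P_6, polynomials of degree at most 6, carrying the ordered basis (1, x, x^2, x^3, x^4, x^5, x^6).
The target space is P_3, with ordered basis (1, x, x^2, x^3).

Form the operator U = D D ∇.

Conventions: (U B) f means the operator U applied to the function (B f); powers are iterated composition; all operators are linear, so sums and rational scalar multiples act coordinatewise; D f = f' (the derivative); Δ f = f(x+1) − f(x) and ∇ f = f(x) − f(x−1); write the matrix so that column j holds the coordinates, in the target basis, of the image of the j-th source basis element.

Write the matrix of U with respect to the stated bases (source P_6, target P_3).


image of 1: 0
image of x: 0
image of x^2: 0
image of x^3: 6
image of x^4: 24x - 12
image of x^5: 60x^2 - 60x + 20
image of x^6: 120x^3 - 180x^2 + 120x - 30
each image's coordinates form column j of the matrix

the matrix is [[0, 0, 0, 6, -12, 20, -30]; [0, 0, 0, 0, 24, -60, 120]; [0, 0, 0, 0, 0, 60, -180]; [0, 0, 0, 0, 0, 0, 120]] (rows listed top to bottom)


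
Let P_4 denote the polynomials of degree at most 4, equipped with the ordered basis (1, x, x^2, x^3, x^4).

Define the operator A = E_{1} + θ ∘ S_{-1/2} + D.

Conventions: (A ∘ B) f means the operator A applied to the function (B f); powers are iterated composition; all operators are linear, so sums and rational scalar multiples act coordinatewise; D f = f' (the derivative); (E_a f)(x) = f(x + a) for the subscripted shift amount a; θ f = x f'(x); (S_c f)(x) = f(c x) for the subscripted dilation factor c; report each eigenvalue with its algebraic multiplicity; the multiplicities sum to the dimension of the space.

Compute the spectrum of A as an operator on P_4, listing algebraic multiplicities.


image of 1: 1
image of x: (1/2)x + 2
image of x^2: (3/2)x^2 + 4x + 1
image of x^3: (5/8)x^3 + 6x^2 + 3x + 1
image of x^4: (5/4)x^4 + 8x^3 + 6x^2 + 4x + 1
the matrix is upper triangular; its diagonal is (1, 1/2, 3/2, 5/8, 5/4)
for a triangular matrix the eigenvalues are the diagonal entries, with algebraic multiplicity their repetition count

λ = 1/2 (multiplicity 1), λ = 5/8 (multiplicity 1), λ = 1 (multiplicity 1), λ = 5/4 (multiplicity 1), λ = 3/2 (multiplicity 1)


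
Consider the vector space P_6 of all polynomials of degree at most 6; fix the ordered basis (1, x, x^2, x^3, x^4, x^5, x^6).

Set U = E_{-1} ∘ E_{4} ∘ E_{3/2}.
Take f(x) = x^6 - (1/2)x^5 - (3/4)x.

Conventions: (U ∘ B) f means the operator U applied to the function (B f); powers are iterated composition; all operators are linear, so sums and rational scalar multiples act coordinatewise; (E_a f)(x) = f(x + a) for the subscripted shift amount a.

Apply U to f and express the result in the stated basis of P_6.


E_{3/2} f = x^6 + (17/2)x^5 + 30x^4 + (225/4)x^3 + (945/16)x^2 + (1029/32)x + 207/32
E_{4} E_{3/2} f = x^6 + (65/2)x^5 + 440x^4 + (12705/4)x^3 + (206305/16)x^2 + (893077/32)x + 805123/32
E_{-1} E_{4} E_{3/2} f = x^6 + (53/2)x^5 + (585/2)x^4 + (6885/4)x^3 + (91125/16)x^2 + (321465/32)x + 29511/4

the image equals g(x) = x^6 + (53/2)x^5 + (585/2)x^4 + (6885/4)x^3 + (91125/16)x^2 + (321465/32)x + 29511/4


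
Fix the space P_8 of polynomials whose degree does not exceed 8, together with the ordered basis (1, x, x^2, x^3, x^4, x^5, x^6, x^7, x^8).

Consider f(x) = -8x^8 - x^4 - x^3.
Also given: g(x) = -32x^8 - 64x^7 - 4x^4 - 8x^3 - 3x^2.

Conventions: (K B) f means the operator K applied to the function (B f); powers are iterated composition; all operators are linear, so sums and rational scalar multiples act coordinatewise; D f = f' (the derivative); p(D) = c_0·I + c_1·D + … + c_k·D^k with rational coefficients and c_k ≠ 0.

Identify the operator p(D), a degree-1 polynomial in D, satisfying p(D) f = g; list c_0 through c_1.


D^0 f = -8x^8 - x^4 - x^3
D^1 f = -64x^7 - 4x^3 - 3x^2
matching coefficients of g against c_0 f + c_1 Df + … from the top degree down determines the c_i
solution: c_0 = 4, c_1 = 1

c_0 = 4, c_1 = 1


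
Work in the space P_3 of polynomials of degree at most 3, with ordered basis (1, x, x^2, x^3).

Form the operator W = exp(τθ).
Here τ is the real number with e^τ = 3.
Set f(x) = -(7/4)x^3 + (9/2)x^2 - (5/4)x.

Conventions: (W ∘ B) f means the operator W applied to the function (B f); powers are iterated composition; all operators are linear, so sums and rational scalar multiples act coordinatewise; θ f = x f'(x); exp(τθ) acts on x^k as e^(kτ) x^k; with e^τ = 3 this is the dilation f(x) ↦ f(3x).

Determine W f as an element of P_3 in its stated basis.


exp(τθ) x^k = e^(kτ) x^k; with e^τ = 3 this sends x^k to 3^k x^k
x ↦ 3 x
x^2 ↦ 9 x^2
x^3 ↦ 27 x^3
applying this coordinatewise to f: exp(τθ) f = -(189/4)x^3 + (81/2)x^2 - (15/4)x

the image equals g(x) = -(189/4)x^3 + (81/2)x^2 - (15/4)x


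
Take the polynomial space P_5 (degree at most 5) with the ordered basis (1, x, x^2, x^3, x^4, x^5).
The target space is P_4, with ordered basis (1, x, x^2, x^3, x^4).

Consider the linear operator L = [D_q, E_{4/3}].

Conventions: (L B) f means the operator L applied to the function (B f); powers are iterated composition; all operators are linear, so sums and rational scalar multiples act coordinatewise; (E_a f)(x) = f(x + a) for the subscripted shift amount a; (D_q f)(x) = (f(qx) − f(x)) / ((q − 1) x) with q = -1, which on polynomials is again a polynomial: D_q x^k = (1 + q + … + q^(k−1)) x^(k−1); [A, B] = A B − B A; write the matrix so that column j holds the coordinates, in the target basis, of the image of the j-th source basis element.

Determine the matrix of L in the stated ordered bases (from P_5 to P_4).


the matrix is [[0, 0, 8/3, 32/9, 256/27, 1024/81]; [0, 0, 0, -8/3, 0, -256/27]; [0, 0, 0, 0, 16/3, 64/9]; [0, 0, 0, 0, 0, -16/3]; [0, 0, 0, 0, 0, 0]] (rows listed top to bottom)

image of 1: 0
image of x: 0
image of x^2: 8/3
image of x^3: -(8/3)x + 32/9
image of x^4: (16/3)x^2 + 256/27
image of x^5: -(16/3)x^3 + (64/9)x^2 - (256/27)x + 1024/81
each image's coordinates form column j of the matrix


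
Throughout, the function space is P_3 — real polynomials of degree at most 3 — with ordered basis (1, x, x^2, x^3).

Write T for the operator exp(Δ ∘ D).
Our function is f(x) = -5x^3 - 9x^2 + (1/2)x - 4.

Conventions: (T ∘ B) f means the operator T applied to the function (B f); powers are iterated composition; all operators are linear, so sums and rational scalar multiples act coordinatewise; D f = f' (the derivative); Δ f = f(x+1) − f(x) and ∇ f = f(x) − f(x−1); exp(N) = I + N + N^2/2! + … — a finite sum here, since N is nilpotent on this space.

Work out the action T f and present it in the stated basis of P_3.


order-1 term: -30x - 33
the series for exp(Δ ∘ D) f terminates at order 1
exp(Δ ∘ D) f = -5x^3 - 9x^2 - (59/2)x - 37

the result is g(x) = -5x^3 - 9x^2 - (59/2)x - 37


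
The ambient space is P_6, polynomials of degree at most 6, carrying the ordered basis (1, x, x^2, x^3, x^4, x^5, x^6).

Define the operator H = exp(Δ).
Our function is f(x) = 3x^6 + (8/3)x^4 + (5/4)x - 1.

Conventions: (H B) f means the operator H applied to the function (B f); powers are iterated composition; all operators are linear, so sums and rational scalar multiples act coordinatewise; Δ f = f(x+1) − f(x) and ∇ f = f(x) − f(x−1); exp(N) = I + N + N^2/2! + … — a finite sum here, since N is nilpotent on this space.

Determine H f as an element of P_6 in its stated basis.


order-1 term: 18x^5 + 45x^4 + (212/3)x^3 + 61x^2 + (86/3)x + 83/12
order-2 term: 45x^4 + 180x^3 + 331x^2 + 302x + 335/3
order-3 term: 60x^3 + 270x^2 + (1382/3)x + 286
order-4 term: 45x^2 + 180x + 593/3
order-5 term: 18x + 45
order-6 term: 3
the series for exp(Δ) f terminates at order 6
exp(Δ) f = 3x^6 + 18x^5 + (278/3)x^4 + (932/3)x^3 + 707x^2 + (11887/12)x + 2597/4

the image equals g(x) = 3x^6 + 18x^5 + (278/3)x^4 + (932/3)x^3 + 707x^2 + (11887/12)x + 2597/4


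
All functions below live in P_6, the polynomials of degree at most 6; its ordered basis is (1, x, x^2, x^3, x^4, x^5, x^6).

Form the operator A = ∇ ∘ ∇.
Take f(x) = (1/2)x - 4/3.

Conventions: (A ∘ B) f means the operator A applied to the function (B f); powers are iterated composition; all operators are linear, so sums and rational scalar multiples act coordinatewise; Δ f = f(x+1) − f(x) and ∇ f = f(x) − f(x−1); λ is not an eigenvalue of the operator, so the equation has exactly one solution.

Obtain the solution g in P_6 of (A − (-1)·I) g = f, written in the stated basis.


g(x) = (1/2)x - 4/3

write g with unknown coordinates in the stated basis and equate coefficients in (A − (-1)·I) g = f
solving from the highest basis element down gives g = (1/2)x - 4/3
check: A g = 0
so A g − (-1)·g = (1/2)x - 4/3 = f ✓


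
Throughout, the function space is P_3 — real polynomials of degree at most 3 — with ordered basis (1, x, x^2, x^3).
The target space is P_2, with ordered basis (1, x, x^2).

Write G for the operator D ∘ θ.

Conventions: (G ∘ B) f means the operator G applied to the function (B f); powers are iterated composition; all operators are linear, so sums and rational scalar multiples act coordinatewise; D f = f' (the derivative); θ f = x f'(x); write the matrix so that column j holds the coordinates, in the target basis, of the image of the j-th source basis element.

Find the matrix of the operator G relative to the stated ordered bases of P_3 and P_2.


the matrix is [[0, 1, 0, 0]; [0, 0, 4, 0]; [0, 0, 0, 9]] (rows listed top to bottom)

image of 1: 0
image of x: 1
image of x^2: 4x
image of x^3: 9x^2
each image's coordinates form column j of the matrix


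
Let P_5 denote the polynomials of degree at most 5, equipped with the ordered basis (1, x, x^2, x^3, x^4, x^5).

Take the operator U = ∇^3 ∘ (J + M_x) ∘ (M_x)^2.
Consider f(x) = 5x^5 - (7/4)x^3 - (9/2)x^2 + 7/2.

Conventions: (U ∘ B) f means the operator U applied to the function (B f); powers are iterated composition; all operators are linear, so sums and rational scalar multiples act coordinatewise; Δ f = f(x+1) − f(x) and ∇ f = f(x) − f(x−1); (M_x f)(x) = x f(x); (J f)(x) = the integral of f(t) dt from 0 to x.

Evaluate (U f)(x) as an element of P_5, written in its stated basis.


the image equals g(x) = 1890x^5 - 14175x^4 + 47005x^3 - (168543/2)x^2 + (160809/2)x - 32282

M_x f = 5x^6 - (7/4)x^4 - (9/2)x^3 + (7/2)x
M_x M_x f = 5x^7 - (7/4)x^5 - (9/2)x^4 + (7/2)x^2
J (M_x)^2 f = (5/8)x^8 - (7/24)x^6 - (9/10)x^5 + (7/6)x^3
M_x (M_x)^2 f = 5x^8 - (7/4)x^6 - (9/2)x^5 + (7/2)x^3
(J + M_x) (M_x)^2 f = (45/8)x^8 - (49/24)x^6 - (27/5)x^5 + (14/3)x^3
∇ (J + M_x) (M_x)^2 f = 45x^7 - (315/2)x^6 + (1211/4)x^5 - (3121/8)x^4 + (1969/6)x^3 - (1335/8)x^2 + (183/4)x - 259/60
∇ ∇ (J + M_x) (M_x)^2 f = 315x^6 - 1890x^5 + (21805/4)x^4 - 9313x^3 + (38641/4)x^2 - (11305/2)x + 8617/6
∇ ∇ ∇ (J + M_x) (M_x)^2 f = 1890x^5 - 14175x^4 + 47005x^3 - (168543/2)x^2 + (160809/2)x - 32282


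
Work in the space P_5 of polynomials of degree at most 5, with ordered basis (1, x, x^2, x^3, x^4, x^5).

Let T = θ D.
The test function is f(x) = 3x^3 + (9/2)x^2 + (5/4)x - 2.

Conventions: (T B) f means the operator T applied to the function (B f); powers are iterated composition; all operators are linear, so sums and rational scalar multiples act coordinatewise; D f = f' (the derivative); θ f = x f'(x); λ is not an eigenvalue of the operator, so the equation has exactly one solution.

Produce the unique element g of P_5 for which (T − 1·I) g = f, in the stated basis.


write g with unknown coordinates in the stated basis and equate coefficients in (T − 1·I) g = f
solving from the highest basis element down gives g = -3x^3 - (45/2)x^2 - (185/4)x + 2
check: T g = -18x^2 - 45x
so T g − 1·g = 3x^3 + (9/2)x^2 + (5/4)x - 2 = f ✓

the result is g(x) = -3x^3 - (45/2)x^2 - (185/4)x + 2


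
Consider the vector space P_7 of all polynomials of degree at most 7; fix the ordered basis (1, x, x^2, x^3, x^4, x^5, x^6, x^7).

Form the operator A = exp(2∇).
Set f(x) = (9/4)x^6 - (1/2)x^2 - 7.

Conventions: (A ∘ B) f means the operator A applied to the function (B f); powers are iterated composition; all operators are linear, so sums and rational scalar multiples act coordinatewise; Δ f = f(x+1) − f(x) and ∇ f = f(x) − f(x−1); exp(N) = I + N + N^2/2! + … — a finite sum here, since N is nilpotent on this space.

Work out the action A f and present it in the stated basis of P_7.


order-1 term: 27x^5 - (135/2)x^4 + 90x^3 - (135/2)x^2 + 25x - 7/2
order-2 term: 135x^4 - 540x^3 + 945x^2 - 810x + 277
order-3 term: 360x^3 - 1620x^2 + 2700x - 1620
order-4 term: 540x^2 - 2160x + 2340
order-5 term: 432x - 1080
order-6 term: 144
the series for exp(2∇) f terminates at order 6
exp(2∇) f = (9/4)x^6 + 27x^5 + (135/2)x^4 - 90x^3 - 203x^2 + 187x + 101/2

g(x) = (9/4)x^6 + 27x^5 + (135/2)x^4 - 90x^3 - 203x^2 + 187x + 101/2


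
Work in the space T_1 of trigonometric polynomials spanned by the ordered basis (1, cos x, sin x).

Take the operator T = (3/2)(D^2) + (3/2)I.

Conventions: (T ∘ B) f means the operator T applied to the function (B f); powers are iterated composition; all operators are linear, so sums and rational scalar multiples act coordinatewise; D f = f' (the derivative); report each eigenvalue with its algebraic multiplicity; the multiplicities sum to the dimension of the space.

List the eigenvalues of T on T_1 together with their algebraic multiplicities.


image of 1: 3/2
image of cos x: 0
image of sin x: 0
the matrix is diagonal; its diagonal is (3/2, 0, 0)
for a triangular matrix the eigenvalues are the diagonal entries, with algebraic multiplicity their repetition count

λ = 0 (multiplicity 2), λ = 3/2 (multiplicity 1)


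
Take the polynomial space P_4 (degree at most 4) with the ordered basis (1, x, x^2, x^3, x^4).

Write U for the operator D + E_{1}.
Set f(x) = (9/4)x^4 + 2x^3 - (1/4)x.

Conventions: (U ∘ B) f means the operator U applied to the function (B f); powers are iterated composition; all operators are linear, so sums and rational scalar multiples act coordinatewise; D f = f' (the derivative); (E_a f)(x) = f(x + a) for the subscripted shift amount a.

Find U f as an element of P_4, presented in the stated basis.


D f = 9x^3 + 6x^2 - 1/4
E_{1} f = (9/4)x^4 + 11x^3 + (39/2)x^2 + (59/4)x + 4
(D + E_{1}) f = (9/4)x^4 + 20x^3 + (51/2)x^2 + (59/4)x + 15/4

the result is g(x) = (9/4)x^4 + 20x^3 + (51/2)x^2 + (59/4)x + 15/4


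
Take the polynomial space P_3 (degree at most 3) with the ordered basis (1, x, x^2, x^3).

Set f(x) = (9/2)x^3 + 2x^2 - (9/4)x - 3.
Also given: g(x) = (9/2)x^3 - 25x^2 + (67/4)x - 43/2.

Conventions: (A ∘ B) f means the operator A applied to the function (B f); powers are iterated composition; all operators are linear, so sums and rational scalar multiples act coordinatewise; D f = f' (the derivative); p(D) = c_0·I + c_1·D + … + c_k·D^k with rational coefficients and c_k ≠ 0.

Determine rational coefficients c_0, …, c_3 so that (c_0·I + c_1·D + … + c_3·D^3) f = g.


c_0 = 1, c_1 = -2, c_2 = 1, c_3 = -1

D^0 f = (9/2)x^3 + 2x^2 - (9/4)x - 3
D^1 f = (27/2)x^2 + 4x - 9/4
D^2 f = 27x + 4
D^3 f = 27
matching coefficients of g against c_0 f + c_1 Df + … from the top degree down determines the c_i
solution: c_0 = 1, c_1 = -2, c_2 = 1, c_3 = -1


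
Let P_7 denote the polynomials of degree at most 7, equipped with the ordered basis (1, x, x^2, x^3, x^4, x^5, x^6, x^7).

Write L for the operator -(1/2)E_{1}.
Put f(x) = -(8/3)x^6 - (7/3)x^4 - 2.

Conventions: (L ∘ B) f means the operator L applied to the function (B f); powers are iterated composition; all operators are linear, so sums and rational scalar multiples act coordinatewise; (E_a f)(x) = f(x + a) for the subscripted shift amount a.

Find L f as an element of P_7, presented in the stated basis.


the result is g(x) = (4/3)x^6 + 8x^5 + (127/6)x^4 + (94/3)x^3 + 27x^2 + (38/3)x + 7/2

E_{1} f = -(8/3)x^6 - 16x^5 - (127/3)x^4 - (188/3)x^3 - 54x^2 - (76/3)x - 7
(-(1/2)E_{1}) f = (4/3)x^6 + 8x^5 + (127/6)x^4 + (94/3)x^3 + 27x^2 + (38/3)x + 7/2


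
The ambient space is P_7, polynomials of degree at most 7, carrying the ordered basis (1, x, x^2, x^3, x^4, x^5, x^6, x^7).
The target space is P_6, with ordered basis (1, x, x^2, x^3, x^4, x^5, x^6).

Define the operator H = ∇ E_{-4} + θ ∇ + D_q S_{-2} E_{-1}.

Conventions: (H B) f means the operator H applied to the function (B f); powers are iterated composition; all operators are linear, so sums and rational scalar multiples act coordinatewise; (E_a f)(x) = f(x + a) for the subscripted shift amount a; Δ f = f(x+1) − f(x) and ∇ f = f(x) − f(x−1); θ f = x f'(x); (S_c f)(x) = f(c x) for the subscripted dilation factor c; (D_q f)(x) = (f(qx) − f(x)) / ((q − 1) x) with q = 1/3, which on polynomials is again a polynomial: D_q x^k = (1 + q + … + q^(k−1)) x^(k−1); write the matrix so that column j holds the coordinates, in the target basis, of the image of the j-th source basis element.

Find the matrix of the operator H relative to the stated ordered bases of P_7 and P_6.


image of 1: 0
image of x: -1
image of x^2: (28/3)x - 5
image of x^3: -(23/9)x^2 - 46x + 55
image of x^4: (1072/27)x^3 - (178/9)x^2 + 280x - 361
image of x^5: -(1847/81)x^4 - (6440/27)x^3 + (4630/9)x^2 - (5710/3)x + 2091
image of x^6: (32044/243)x^5 + (2479/27)x^4 + (14720/9)x^3 - (48005/9)x^2 + 12692x - 11517
image of x^7: -(104183/729)x^6 - (234514/243)x^5 + (34321/27)x^4 - (373940/27)x^3 + (393827/9)x^2 - 80822x + 61727
each image's coordinates form column j of the matrix

the matrix is [[0, -1, -5, 55, -361, 2091, -11517, 61727]; [0, 0, 28/3, -46, 280, -5710/3, 12692, -80822]; [0, 0, 0, -23/9, -178/9, 4630/9, -48005/9, 393827/9]; [0, 0, 0, 0, 1072/27, -6440/27, 14720/9, -373940/27]; [0, 0, 0, 0, 0, -1847/81, 2479/27, 34321/27]; [0, 0, 0, 0, 0, 0, 32044/243, -234514/243]; [0, 0, 0, 0, 0, 0, 0, -104183/729]] (rows listed top to bottom)


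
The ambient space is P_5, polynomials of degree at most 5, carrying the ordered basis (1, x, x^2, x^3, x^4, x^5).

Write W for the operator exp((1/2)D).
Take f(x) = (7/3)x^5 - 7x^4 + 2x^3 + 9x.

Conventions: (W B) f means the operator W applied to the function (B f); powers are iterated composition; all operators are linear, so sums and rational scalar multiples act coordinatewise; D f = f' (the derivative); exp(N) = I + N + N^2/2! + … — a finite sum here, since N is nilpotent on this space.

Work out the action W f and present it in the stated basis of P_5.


order-1 term: (35/6)x^4 - 14x^3 + 3x^2 + 9/2
order-2 term: (35/6)x^3 - (21/2)x^2 + (3/2)x
order-3 term: (35/12)x^2 - (7/2)x + 1/4
order-4 term: (35/48)x - 7/16
order-5 term: 7/96
the series for exp((1/2)D) f terminates at order 5
exp((1/2)D) f = (7/3)x^5 - (7/6)x^4 - (37/6)x^3 - (55/12)x^2 + (371/48)x + 421/96

the image equals g(x) = (7/3)x^5 - (7/6)x^4 - (37/6)x^3 - (55/12)x^2 + (371/48)x + 421/96


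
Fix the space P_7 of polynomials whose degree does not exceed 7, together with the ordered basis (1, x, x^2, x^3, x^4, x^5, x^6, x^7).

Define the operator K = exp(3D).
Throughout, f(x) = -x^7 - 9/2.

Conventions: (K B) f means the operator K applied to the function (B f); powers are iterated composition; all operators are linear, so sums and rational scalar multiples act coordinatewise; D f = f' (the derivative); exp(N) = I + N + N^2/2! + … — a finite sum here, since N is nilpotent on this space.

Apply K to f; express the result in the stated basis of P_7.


order-1 term: -21x^6
order-2 term: -189x^5
order-3 term: -945x^4
order-4 term: -2835x^3
order-5 term: -5103x^2
order-6 term: -5103x
order-7 term: -2187
the series for exp(3D) f terminates at order 7
exp(3D) f = -x^7 - 21x^6 - 189x^5 - 945x^4 - 2835x^3 - 5103x^2 - 5103x - 4383/2

the image equals g(x) = -x^7 - 21x^6 - 189x^5 - 945x^4 - 2835x^3 - 5103x^2 - 5103x - 4383/2


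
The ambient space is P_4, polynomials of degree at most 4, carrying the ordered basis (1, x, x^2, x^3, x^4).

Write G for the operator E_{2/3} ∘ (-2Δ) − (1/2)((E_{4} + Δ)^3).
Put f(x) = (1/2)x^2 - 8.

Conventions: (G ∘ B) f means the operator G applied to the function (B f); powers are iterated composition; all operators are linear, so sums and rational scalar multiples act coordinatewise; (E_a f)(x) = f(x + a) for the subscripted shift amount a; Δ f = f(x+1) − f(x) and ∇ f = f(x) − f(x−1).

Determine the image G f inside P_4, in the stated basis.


the result is g(x) = -(1/4)x^2 - (19/2)x - 583/12

Δ f = x + 1/2
(-2Δ) f = -2x - 1
E_{2/3} (-2Δ) f = -2x - 7/3
E_{4} f = (1/2)x^2 + 4x
Δ f = x + 1/2
(E_{4} + Δ) f = (1/2)x^2 + 5x + 1/2
E_{4} (E_{4} + Δ) f = (1/2)x^2 + 9x + 57/2
Δ (E_{4} + Δ) f = x + 11/2
(E_{4} + Δ) (E_{4} + Δ) f = (1/2)x^2 + 10x + 34
E_{4} (E_{4} + Δ) (E_{4} + Δ) f = (1/2)x^2 + 14x + 82
Δ (E_{4} + Δ) (E_{4} + Δ) f = x + 21/2
(E_{4} + Δ) (E_{4} + Δ) (E_{4} + Δ) f = (1/2)x^2 + 15x + 185/2
(-(1/2)((E_{4} + Δ)^3)) f = -(1/4)x^2 - (15/2)x - 185/4
(E_{2/3} ∘ (-2Δ) − (1/2)((E_{4} + Δ)^3)) f = -(1/4)x^2 - (19/2)x - 583/12


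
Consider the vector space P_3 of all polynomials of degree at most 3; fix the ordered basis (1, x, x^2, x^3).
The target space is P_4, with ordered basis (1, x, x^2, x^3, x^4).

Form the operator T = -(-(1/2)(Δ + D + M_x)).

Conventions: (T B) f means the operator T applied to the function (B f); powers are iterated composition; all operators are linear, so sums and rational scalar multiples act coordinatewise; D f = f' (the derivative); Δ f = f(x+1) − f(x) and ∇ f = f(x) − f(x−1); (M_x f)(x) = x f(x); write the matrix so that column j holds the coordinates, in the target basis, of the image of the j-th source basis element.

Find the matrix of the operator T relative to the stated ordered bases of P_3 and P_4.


image of 1: (1/2)x
image of x: (1/2)x^2 + 1
image of x^2: (1/2)x^3 + 2x + 1/2
image of x^3: (1/2)x^4 + 3x^2 + (3/2)x + 1/2
each image's coordinates form column j of the matrix

the matrix is [[0, 1, 1/2, 1/2]; [1/2, 0, 2, 3/2]; [0, 1/2, 0, 3]; [0, 0, 1/2, 0]; [0, 0, 0, 1/2]] (rows listed top to bottom)


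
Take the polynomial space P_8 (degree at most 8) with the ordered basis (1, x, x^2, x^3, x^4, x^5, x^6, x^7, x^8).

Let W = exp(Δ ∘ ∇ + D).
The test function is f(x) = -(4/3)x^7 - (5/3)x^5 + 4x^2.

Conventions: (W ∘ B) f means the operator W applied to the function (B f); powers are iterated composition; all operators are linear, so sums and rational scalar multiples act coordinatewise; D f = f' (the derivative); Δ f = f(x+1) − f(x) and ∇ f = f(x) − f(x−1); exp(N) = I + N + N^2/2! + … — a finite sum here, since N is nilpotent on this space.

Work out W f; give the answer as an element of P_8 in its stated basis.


order-1 term: -(28/3)x^6 - 56x^5 - (25/3)x^4 - (380/3)x^3 - (82/3)x + 8
order-2 term: -28x^5 - 280x^4 - (1730/3)x^3 - 380x^2 - 660x - 94/3
order-3 term: -(140/3)x^4 - 560x^3 - (5090/3)x^2 - 1500x - 660
order-4 term: -(140/3)x^3 - 560x^2 - (5065/3)x - 3740/3
order-5 term: -28x^2 - 280x - 1685/3
order-6 term: -(28/3)x - 56
order-7 term: -4/3
the series for exp(Δ ∘ ∇ + D) f terminates at order 7
exp(Δ ∘ ∇ + D) f = -(4/3)x^7 - (28/3)x^6 - (257/3)x^5 - 335x^4 - 1310x^3 - (7982/3)x^2 - 4165x - 2549

g(x) = -(4/3)x^7 - (28/3)x^6 - (257/3)x^5 - 335x^4 - 1310x^3 - (7982/3)x^2 - 4165x - 2549


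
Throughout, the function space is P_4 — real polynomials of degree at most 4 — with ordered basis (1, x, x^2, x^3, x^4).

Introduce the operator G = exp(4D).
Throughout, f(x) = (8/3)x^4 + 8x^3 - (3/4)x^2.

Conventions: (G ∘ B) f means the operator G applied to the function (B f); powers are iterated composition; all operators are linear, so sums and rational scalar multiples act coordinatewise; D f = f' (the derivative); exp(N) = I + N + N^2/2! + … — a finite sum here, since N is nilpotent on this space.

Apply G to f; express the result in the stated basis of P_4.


order-1 term: (128/3)x^3 + 96x^2 - 6x
order-2 term: 256x^2 + 384x - 12
order-3 term: (2048/3)x + 512
order-4 term: 2048/3
the series for exp(4D) f terminates at order 4
exp(4D) f = (8/3)x^4 + (152/3)x^3 + (1405/4)x^2 + (3182/3)x + 3548/3

the image equals g(x) = (8/3)x^4 + (152/3)x^3 + (1405/4)x^2 + (3182/3)x + 3548/3


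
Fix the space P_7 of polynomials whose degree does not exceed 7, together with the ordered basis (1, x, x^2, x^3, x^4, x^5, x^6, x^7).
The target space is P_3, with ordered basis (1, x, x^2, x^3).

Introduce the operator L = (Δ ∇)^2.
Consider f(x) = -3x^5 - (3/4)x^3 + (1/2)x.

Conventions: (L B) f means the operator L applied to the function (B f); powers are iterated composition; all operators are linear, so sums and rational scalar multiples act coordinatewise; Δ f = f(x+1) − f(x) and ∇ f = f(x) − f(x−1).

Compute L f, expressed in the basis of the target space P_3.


the result is g(x) = -360x

∇ f = -15x^4 + 30x^3 - (129/4)x^2 + (69/4)x - 13/4
Δ ∇ f = -60x^3 - (69/2)x
∇ (Δ ∇) f = -180x^2 + 180x - 189/2
Δ ∇ (Δ ∇) f = -360x


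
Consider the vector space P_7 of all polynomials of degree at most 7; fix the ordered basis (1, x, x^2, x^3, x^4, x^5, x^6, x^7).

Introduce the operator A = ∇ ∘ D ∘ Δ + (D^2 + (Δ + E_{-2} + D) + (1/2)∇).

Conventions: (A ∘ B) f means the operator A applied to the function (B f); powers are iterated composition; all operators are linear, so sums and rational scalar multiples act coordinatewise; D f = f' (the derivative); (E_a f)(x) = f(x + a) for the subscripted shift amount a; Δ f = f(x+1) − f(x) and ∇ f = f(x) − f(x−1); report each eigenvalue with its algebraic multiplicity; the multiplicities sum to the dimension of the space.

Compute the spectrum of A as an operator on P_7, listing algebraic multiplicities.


λ = 1 (multiplicity 8)

image of 1: 1
image of x: x + 1/2
image of x^2: x^2 + x + 13/2
image of x^3: x^3 + (3/2)x^2 + (39/2)x - 1/2
image of x^4: x^4 + 2x^3 + 39x^2 - 2x + 33/2
image of x^5: x^5 + (5/2)x^4 + 65x^3 - 5x^2 + (165/2)x - 41/2
image of x^6: x^6 + 3x^5 + (195/2)x^4 - 10x^3 + (495/2)x^2 - 123x + 129/2
image of x^7: x^7 + (7/2)x^6 + (273/2)x^5 - (35/2)x^4 + (1155/2)x^3 - (861/2)x^2 + (903/2)x - 225/2
the matrix is upper triangular; its diagonal is (1, 1, 1, 1, 1, 1, 1, 1)
for a triangular matrix the eigenvalues are the diagonal entries, with algebraic multiplicity their repetition count


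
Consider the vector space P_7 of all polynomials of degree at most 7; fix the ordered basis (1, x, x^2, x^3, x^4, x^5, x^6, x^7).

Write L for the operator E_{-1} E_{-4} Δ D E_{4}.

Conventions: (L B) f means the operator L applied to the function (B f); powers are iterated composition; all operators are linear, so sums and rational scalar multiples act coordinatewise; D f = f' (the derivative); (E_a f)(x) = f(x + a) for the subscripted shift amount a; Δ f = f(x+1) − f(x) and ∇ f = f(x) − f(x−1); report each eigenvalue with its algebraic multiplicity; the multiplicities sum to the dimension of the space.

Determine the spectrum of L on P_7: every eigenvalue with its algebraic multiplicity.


λ = 0 (multiplicity 8)

image of 1: 0
image of x: 0
image of x^2: 2
image of x^3: 6x - 3
image of x^4: 12x^2 - 12x + 4
image of x^5: 20x^3 - 30x^2 + 20x - 5
image of x^6: 30x^4 - 60x^3 + 60x^2 - 30x + 6
image of x^7: 42x^5 - 105x^4 + 140x^3 - 105x^2 + 42x - 7
the matrix is upper triangular; its diagonal is (0, 0, 0, 0, 0, 0, 0, 0)
for a triangular matrix the eigenvalues are the diagonal entries, with algebraic multiplicity their repetition count


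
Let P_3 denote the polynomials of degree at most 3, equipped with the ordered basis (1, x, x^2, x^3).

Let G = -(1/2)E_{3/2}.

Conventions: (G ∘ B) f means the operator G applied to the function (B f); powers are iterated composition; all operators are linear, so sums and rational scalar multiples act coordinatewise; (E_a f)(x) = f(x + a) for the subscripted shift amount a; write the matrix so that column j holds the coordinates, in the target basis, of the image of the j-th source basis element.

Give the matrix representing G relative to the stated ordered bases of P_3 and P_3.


the matrix is [[-1/2, -3/4, -9/8, -27/16]; [0, -1/2, -3/2, -27/8]; [0, 0, -1/2, -9/4]; [0, 0, 0, -1/2]] (rows listed top to bottom)

image of 1: -1/2
image of x: -(1/2)x - 3/4
image of x^2: -(1/2)x^2 - (3/2)x - 9/8
image of x^3: -(1/2)x^3 - (9/4)x^2 - (27/8)x - 27/16
each image's coordinates form column j of the matrix


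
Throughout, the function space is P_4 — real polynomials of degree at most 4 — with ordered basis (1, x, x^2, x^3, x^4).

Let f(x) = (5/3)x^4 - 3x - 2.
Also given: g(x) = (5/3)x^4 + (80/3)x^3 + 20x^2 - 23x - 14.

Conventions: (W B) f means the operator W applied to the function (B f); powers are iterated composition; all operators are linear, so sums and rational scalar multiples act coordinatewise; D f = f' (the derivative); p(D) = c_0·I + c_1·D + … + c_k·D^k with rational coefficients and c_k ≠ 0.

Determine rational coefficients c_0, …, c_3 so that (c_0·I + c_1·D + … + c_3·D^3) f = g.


D^0 f = (5/3)x^4 - 3x - 2
D^1 f = (20/3)x^3 - 3
D^2 f = 20x^2
D^3 f = 40x
matching coefficients of g against c_0 f + c_1 Df + … from the top degree down determines the c_i
solution: c_0 = 1, c_1 = 4, c_2 = 1, c_3 = -1/2

c_0 = 1, c_1 = 4, c_2 = 1, c_3 = -1/2


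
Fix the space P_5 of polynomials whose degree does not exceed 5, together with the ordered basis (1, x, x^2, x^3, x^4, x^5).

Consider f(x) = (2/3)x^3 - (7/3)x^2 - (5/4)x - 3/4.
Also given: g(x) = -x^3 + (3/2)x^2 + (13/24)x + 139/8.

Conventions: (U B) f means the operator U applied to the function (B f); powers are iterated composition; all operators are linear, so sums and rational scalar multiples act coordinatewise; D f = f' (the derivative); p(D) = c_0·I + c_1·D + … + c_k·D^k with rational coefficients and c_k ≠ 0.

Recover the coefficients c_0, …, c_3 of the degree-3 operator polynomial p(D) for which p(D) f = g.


p(D) = -(3/2)·I − D − (3/2)·D^2 + 2·D^3, i.e. c_0 = -3/2, c_1 = -1, c_2 = -3/2, c_3 = 2

D^0 f = (2/3)x^3 - (7/3)x^2 - (5/4)x - 3/4
D^1 f = 2x^2 - (14/3)x - 5/4
D^2 f = 4x - 14/3
D^3 f = 4
matching coefficients of g against c_0 f + c_1 Df + … from the top degree down determines the c_i
solution: c_0 = -3/2, c_1 = -1, c_2 = -3/2, c_3 = 2


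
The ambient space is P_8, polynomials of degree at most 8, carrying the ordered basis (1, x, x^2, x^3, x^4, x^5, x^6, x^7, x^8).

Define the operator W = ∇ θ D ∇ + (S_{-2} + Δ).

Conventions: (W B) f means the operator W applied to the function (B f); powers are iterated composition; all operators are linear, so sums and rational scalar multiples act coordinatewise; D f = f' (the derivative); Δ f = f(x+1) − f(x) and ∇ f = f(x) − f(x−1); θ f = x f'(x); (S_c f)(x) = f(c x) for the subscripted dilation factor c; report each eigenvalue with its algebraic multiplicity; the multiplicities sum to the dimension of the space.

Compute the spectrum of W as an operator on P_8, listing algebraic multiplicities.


λ = -128 (multiplicity 1), λ = -32 (multiplicity 1), λ = -8 (multiplicity 1), λ = -2 (multiplicity 1), λ = 1 (multiplicity 1), λ = 4 (multiplicity 1), λ = 16 (multiplicity 1), λ = 64 (multiplicity 1), λ = 256 (multiplicity 1)

image of 1: 1
image of x: -2x + 1
image of x^2: 4x^2 + 2x + 1
image of x^3: -8x^3 + 3x^2 + 3x + 7
image of x^4: 16x^4 + 4x^3 + 6x^2 + 52x - 35
image of x^5: -32x^5 + 5x^4 + 10x^3 + 190x^2 - 295x + 141
image of x^6: 64x^6 + 6x^5 + 15x^4 + 500x^3 - 1245x^2 + 1266x - 449
image of x^7: -128x^7 + 7x^6 + 21x^5 + 1085x^4 - 3745x^3 + 5901x^2 - 4403x + 1303
image of x^8: 256x^8 + 8x^7 + 28x^6 + 2072x^5 - 9170x^4 + 19656x^3 - 22652x^2 + 13896x - 3527
the matrix is upper triangular; its diagonal is (1, -2, 4, -8, 16, -32, 64, -128, 256)
for a triangular matrix the eigenvalues are the diagonal entries, with algebraic multiplicity their repetition count


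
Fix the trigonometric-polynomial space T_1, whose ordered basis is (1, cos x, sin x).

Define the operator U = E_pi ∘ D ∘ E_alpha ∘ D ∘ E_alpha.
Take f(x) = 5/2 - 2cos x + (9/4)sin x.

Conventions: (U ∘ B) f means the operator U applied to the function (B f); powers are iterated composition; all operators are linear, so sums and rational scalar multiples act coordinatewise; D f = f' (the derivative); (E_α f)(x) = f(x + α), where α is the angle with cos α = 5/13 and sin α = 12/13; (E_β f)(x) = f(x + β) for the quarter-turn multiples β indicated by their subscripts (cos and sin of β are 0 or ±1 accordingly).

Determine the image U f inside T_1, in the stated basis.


g(x) = (508/169)cos x - (111/676)sin x

E_alpha f = 5/2 + (17/13)cos x + (141/52)sin x
D E_alpha f = (141/52)cos x - (17/13)sin x
E_alpha D E_alpha f = -(111/676)cos x - (508/169)sin x
D (E_alpha ∘ D ∘ E_alpha) f = -(508/169)cos x + (111/676)sin x
E_pi D (E_alpha ∘ D ∘ E_alpha) f = (508/169)cos x - (111/676)sin x


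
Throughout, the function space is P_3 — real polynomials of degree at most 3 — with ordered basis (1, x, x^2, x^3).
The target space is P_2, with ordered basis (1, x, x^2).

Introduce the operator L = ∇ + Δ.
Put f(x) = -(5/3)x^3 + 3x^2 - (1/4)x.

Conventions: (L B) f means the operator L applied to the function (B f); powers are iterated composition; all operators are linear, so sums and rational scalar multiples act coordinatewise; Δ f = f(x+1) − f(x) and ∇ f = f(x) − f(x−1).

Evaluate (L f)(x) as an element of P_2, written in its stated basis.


the image equals g(x) = -10x^2 + 12x - 23/6

∇ f = -5x^2 + 11x - 59/12
Δ f = -5x^2 + x + 13/12
(∇ + Δ) f = -10x^2 + 12x - 23/6


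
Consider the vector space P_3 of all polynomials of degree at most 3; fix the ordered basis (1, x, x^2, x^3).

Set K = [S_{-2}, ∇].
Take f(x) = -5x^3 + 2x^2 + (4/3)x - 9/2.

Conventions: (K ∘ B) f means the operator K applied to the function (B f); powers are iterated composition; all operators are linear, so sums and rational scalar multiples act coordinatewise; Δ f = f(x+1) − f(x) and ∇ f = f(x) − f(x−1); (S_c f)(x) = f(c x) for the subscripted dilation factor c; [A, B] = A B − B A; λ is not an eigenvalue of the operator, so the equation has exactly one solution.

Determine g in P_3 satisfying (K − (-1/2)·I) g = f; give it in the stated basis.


write g with unknown coordinates in the stated basis and equate coefficients in (K − (-1/2)·I) g = f
solving from the highest basis element down gives g = -10x^3 + 724x^2 + (51056/3)x - 106285
check: K g = -360x^2 - 8508x + 53138
so K g − (-1/2)·g = -5x^3 + 2x^2 + (4/3)x - 9/2 = f ✓

g(x) = -10x^3 + 724x^2 + (51056/3)x - 106285


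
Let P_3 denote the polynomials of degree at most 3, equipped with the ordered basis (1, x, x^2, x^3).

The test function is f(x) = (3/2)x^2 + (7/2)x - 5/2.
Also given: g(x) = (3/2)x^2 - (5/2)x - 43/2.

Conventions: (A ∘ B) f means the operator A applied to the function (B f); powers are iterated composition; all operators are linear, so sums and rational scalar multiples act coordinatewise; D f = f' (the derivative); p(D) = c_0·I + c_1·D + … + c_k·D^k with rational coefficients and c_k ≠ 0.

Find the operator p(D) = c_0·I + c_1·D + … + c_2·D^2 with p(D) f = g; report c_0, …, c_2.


D^0 f = (3/2)x^2 + (7/2)x - 5/2
D^1 f = 3x + 7/2
D^2 f = 3
matching coefficients of g against c_0 f + c_1 Df + … from the top degree down determines the c_i
solution: c_0 = 1, c_1 = -2, c_2 = -4

c_0 = 1, c_1 = -2, c_2 = -4


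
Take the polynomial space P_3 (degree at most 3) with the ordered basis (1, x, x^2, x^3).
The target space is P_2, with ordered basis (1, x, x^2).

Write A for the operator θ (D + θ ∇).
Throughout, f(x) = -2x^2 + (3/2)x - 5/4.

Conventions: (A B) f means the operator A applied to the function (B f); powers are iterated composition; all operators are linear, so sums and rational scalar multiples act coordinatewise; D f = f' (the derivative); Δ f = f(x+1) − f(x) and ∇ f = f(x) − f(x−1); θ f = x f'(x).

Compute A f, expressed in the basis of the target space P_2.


D f = -4x + 3/2
∇ f = -4x + 7/2
θ ∇ f = -4x
(D + θ ∇) f = -8x + 3/2
θ (D + θ ∇) f = -8x

the result is g(x) = -8x


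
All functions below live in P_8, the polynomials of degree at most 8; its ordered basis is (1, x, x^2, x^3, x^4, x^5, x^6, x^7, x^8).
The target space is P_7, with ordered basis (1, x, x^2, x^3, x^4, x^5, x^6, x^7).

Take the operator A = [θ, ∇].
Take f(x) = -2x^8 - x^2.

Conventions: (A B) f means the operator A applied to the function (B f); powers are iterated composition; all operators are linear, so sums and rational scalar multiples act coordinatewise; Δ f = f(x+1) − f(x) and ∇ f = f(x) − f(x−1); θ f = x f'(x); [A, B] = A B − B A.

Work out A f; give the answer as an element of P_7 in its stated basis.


∇ f = -16x^7 + 56x^6 - 112x^5 + 140x^4 - 112x^3 + 56x^2 - 18x + 3
θ ∇ f = -112x^7 + 336x^6 - 560x^5 + 560x^4 - 336x^3 + 112x^2 - 18x
θ f = -16x^8 - 2x^2
∇ θ f = -128x^7 + 448x^6 - 896x^5 + 1120x^4 - 896x^3 + 448x^2 - 132x + 18
[θ, ∇] f = 16x^7 - 112x^6 + 336x^5 - 560x^4 + 560x^3 - 336x^2 + 114x - 18

the result is g(x) = 16x^7 - 112x^6 + 336x^5 - 560x^4 + 560x^3 - 336x^2 + 114x - 18


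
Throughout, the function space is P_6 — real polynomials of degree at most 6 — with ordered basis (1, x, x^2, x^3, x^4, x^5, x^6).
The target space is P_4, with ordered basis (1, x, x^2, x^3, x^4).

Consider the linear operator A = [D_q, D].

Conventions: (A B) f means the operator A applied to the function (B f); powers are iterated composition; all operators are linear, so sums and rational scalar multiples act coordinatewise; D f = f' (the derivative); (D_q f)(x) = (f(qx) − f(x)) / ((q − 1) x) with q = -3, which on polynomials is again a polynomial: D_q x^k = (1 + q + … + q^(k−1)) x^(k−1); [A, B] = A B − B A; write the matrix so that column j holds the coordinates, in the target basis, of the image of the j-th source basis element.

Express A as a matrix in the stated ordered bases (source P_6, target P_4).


the matrix is [[0, 0, 4, 0, 0, 0, 0]; [0, 0, 0, -20, 0, 0, 0]; [0, 0, 0, 0, 88, 0, 0]; [0, 0, 0, 0, 0, -344, 0]; [0, 0, 0, 0, 0, 0, 1276]] (rows listed top to bottom)

image of 1: 0
image of x: 0
image of x^2: 4
image of x^3: -20x
image of x^4: 88x^2
image of x^5: -344x^3
image of x^6: 1276x^4
each image's coordinates form column j of the matrix


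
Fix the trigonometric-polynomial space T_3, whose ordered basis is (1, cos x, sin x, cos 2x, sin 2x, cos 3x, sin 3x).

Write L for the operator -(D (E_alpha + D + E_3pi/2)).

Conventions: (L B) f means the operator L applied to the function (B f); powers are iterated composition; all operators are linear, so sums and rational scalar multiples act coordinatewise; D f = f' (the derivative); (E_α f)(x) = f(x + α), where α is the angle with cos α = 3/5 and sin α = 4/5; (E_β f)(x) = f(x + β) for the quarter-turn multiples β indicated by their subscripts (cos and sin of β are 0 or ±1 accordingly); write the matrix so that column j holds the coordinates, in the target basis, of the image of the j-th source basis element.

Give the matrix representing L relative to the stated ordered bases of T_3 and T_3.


the matrix is [[0, 0, 0, 0, 0, 0, 0]; [0, 4/5, -3/5, 0, 0, 0, 0]; [0, 3/5, 4/5, 0, 0, 0, 0]; [0, 0, 0, 148/25, 64/25, 0, 0]; [0, 0, 0, -64/25, 148/25, 0, 0]; [0, 0, 0, 0, 0, 1632/125, 351/125]; [0, 0, 0, 0, 0, -351/125, 1632/125]] (rows listed top to bottom)

image of 1: 0
image of cos x: (4/5)cos x + (3/5)sin x
image of sin x: -(3/5)cos x + (4/5)sin x
image of cos 2x: (148/25)cos 2x - (64/25)sin 2x
image of sin 2x: (64/25)cos 2x + (148/25)sin 2x
image of cos 3x: (1632/125)cos 3x - (351/125)sin 3x
image of sin 3x: (351/125)cos 3x + (1632/125)sin 3x
each image's coordinates form column j of the matrix


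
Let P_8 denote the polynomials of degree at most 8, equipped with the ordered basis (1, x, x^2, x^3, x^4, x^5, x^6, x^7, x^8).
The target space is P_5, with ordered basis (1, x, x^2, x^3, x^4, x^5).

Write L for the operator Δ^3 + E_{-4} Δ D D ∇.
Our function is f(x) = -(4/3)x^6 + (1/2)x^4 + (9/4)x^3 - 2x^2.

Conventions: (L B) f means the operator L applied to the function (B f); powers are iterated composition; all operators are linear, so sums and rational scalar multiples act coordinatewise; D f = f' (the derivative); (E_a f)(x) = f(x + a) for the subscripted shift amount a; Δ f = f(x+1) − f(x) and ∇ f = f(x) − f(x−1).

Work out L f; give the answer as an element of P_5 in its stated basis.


g(x) = -160x^3 - 1200x^2 + 2652x - 16873/2

Δ f = -8x^5 - 20x^4 - (74/3)x^3 - (41/4)x^2 - (13/4)x - 7/12
Δ Δ f = -40x^4 - 160x^3 - 274x^2 - (429/2)x - 397/6
Δ Δ Δ f = -160x^3 - 720x^2 - 1188x - 1377/2
∇ f = -8x^5 + 20x^4 - (74/3)x^3 + (95/4)x^2 - (67/4)x + 61/12
D ∇ f = -40x^4 + 80x^3 - 74x^2 + (95/2)x - 67/4
D D ∇ f = -160x^3 + 240x^2 - 148x + 95/2
Δ (D D ∇) f = -480x^2 - 68
E_{-4} Δ (D D ∇) f = -480x^2 + 3840x - 7748
(Δ^3 + E_{-4} Δ D D ∇) f = -160x^3 - 1200x^2 + 2652x - 16873/2
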